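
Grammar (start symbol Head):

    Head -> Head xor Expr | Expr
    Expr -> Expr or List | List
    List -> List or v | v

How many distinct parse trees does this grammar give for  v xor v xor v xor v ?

Parse trees for v xor v xor v xor v:
  [Head [Head [Head [Head [Expr [List v]]] xor [Expr [List v]]] xor [Expr [List v]]] xor [Expr [List v]]]

1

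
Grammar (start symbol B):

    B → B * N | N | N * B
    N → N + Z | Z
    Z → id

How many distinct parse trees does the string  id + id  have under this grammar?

1

Parse trees for id + id:
  [B [N [N [Z id]] + [Z id]]]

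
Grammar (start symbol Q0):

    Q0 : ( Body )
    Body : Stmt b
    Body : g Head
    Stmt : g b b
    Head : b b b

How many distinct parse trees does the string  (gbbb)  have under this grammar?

Parse trees for (gbbb):
  [Q0 ( [Body [Stmt g b b] b] )]
  [Q0 ( [Body g [Head b b b]] )]

2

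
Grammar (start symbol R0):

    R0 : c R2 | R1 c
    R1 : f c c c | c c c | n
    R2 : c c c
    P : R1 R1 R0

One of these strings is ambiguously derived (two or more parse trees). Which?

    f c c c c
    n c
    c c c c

f c c c c: 1 tree
n c: 1 tree
c c c c: 2 trees

c c c c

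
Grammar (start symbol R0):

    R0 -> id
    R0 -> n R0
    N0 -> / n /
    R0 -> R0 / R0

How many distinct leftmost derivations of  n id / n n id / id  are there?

9

Parse trees for n id / n n id / id (showing first 6 of 9):
  [R0 n [R0 [R0 id] / [R0 n [R0 n [R0 [R0 id] / [R0 id]]]]]]
  [R0 n [R0 [R0 id] / [R0 n [R0 [R0 n [R0 id]] / [R0 id]]]]]
  [R0 n [R0 [R0 id] / [R0 [R0 n [R0 n [R0 id]]] / [R0 id]]]]
  [R0 n [R0 [R0 [R0 id] / [R0 n [R0 n [R0 id]]]] / [R0 id]]]
  [R0 [R0 n [R0 id]] / [R0 n [R0 n [R0 [R0 id] / [R0 id]]]]]
  [R0 [R0 n [R0 id]] / [R0 n [R0 [R0 n [R0 id]] / [R0 id]]]]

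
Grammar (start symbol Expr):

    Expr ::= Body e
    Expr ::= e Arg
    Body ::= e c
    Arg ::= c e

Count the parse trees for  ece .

Parse trees for ece:
  [Expr [Body e c] e]
  [Expr e [Arg c e]]

2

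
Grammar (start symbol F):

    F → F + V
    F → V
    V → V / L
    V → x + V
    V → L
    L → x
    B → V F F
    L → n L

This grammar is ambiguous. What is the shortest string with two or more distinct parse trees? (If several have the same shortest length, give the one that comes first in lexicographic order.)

length 1: no string has ≥2 trees
length 2: no string has ≥2 trees
length 3: x + x has 2 parse trees

Two derivations of x + x:
  F ⇒ F + V ⇒ V + V ⇒ L + V ⇒ x + V ⇒ x + L ⇒ x + x
  F ⇒ V ⇒ x + V ⇒ x + L ⇒ x + x

x + x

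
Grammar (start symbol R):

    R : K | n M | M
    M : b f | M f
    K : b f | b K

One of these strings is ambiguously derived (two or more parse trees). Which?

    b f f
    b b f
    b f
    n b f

b f

b f f: 1 tree
b b f: 1 tree
b f: 2 trees
n b f: 1 tree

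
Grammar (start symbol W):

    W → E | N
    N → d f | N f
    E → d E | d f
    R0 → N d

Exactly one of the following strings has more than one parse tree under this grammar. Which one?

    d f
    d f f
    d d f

d f

d f: 2 trees
d f f: 1 tree
d d f: 1 tree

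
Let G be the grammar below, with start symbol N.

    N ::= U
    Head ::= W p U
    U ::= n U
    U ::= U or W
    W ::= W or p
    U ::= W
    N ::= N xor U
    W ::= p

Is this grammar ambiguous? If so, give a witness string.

Ambiguous

Witness: p or p

Derivation 1: N ⇒ U ⇒ U or W ⇒ W or W ⇒ p or W ⇒ p or p
Derivation 2: N ⇒ U ⇒ W ⇒ W or p ⇒ p or p

Two distinct leftmost derivations for the same string.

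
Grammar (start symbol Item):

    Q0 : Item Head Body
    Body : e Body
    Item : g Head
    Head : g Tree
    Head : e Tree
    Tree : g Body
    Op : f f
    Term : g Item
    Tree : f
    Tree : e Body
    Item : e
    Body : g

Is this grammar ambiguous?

Unambiguous

(Q0, Op, Term are unreachable from Item, so their rules don't affect L(Item).) The reachable rules are right-linear with at most one rule per (nonterminal, next-terminal) pair. Each input token forces the next rule, so parsing is deterministic.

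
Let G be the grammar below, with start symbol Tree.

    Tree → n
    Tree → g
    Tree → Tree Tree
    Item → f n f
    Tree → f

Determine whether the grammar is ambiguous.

Ambiguous

Witness: f f f

Derivation 1: Tree ⇒ Tree Tree ⇒ Tree Tree Tree ⇒ f Tree Tree ⇒ f f Tree ⇒ f f f
Derivation 2: Tree ⇒ Tree Tree ⇒ f Tree ⇒ f Tree Tree ⇒ f f Tree ⇒ f f f

Two distinct leftmost derivations for the same string.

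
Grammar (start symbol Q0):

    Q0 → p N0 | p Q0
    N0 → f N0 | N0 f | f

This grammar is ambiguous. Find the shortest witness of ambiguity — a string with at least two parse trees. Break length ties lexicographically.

length 2: no string has ≥2 trees
length 3: p f f has 2 parse trees

Two derivations of p f f:
  Q0 ⇒ p N0 ⇒ p f N0 ⇒ p f f
  Q0 ⇒ p N0 ⇒ p N0 f ⇒ p f f

p f f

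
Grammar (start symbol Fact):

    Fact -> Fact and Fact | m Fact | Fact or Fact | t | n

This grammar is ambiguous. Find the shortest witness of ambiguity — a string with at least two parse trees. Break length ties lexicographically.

length 1: no string has ≥2 trees
length 2: no string has ≥2 trees
length 3: no string has ≥2 trees
length 4: m n and n has 2 parse trees

Two derivations of m n and n:
  Fact ⇒ Fact and Fact ⇒ m Fact and Fact ⇒ m n and Fact ⇒ m n and n
  Fact ⇒ m Fact ⇒ m Fact and Fact ⇒ m n and Fact ⇒ m n and n

m n and n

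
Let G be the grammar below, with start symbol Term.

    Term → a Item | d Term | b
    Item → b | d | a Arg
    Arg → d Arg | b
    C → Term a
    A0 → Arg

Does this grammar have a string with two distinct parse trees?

Unambiguous

(C, A0 are unreachable from Term, so their rules don't affect L(Term).) The reachable rules are right-linear with at most one rule per (nonterminal, next-terminal) pair. Each input token forces the next rule, so parsing is deterministic.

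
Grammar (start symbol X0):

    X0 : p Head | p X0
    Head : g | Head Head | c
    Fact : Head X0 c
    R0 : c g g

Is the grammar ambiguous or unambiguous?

Witness: p c c c

Derivation 1: X0 ⇒ p Head ⇒ p Head Head ⇒ p Head Head Head ⇒ p c Head Head ⇒ p c c Head ⇒ p c c c
Derivation 2: X0 ⇒ p Head ⇒ p Head Head ⇒ p c Head ⇒ p c Head Head ⇒ p c c Head ⇒ p c c c

Two distinct leftmost derivations for the same string.

Ambiguous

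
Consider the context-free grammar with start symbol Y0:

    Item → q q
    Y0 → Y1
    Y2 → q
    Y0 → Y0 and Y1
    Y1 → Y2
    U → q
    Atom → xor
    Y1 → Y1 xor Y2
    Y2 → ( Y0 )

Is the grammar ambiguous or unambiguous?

Only Y0, Y1, Y2 are reachable from Y0; ignoring the rest: The grammar is stratified — Y0 handles 'and' (left-recursive), Y1 handles 'xor', Y2 atoms. Each operator has a fixed associativity and precedence level, so every string has one parse.

Unambiguous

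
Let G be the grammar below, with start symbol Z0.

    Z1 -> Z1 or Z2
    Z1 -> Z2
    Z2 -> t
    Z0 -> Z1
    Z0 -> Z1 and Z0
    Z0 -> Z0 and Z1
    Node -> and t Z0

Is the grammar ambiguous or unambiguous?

Witness: t and t

Derivation 1: Z0 ⇒ Z1 and Z0 ⇒ Z2 and Z0 ⇒ t and Z0 ⇒ t and Z1 ⇒ t and Z2 ⇒ t and t
Derivation 2: Z0 ⇒ Z0 and Z1 ⇒ Z1 and Z1 ⇒ Z2 and Z1 ⇒ t and Z1 ⇒ t and Z2 ⇒ t and t

Two distinct leftmost derivations for the same string.

Ambiguous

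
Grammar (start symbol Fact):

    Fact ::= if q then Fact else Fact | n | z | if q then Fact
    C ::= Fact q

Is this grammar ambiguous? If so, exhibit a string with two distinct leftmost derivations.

Witness: if q then if q then n else n

Derivation 1: Fact ⇒ if q then Fact else Fact ⇒ if q then if q then Fact else Fact ⇒ if q then if q then n else Fact ⇒ if q then if q then n else n
Derivation 2: Fact ⇒ if q then Fact ⇒ if q then if q then Fact else Fact ⇒ if q then if q then n else Fact ⇒ if q then if q then n else n

Two distinct leftmost derivations for the same string.

Ambiguous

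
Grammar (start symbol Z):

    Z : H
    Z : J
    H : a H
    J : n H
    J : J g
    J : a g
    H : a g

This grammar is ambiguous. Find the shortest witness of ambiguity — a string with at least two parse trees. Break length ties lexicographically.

a g

length 2: a g has 2 parse trees

Two derivations of a g:
  Z ⇒ H ⇒ a g
  Z ⇒ J ⇒ a g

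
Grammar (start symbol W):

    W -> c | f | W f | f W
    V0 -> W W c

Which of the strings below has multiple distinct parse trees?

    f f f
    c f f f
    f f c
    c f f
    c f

f f f: 4 trees
c f f f: 1 tree
f f c: 1 tree
c f f: 1 tree
c f: 1 tree

f f f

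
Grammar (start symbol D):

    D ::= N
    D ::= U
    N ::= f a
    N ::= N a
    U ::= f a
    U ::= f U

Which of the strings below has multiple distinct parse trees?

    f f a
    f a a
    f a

f a

f f a: 1 tree
f a a: 1 tree
f a: 2 trees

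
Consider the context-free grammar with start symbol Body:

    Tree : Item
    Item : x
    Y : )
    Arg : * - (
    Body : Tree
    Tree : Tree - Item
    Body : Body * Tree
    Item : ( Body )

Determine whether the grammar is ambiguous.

Unambiguous

Only Body, Tree, Item are reachable from Body; ignoring the rest: This is a standard precedence ladder (Body over Tree over Item), with each level left-recursive on its own operator ('*' at Body, '-' at Tree). That structure is LR(1), hence unambiguous.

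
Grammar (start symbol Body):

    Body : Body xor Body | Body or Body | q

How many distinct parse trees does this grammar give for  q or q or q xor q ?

Parse trees for q or q or q xor q:
  [Body [Body [Body q] or [Body [Body q] or [Body q]]] xor [Body q]]
  [Body [Body [Body [Body q] or [Body q]] or [Body q]] xor [Body q]]
  [Body [Body q] or [Body [Body [Body q] or [Body q]] xor [Body q]]]
  [Body [Body q] or [Body [Body q] or [Body [Body q] xor [Body q]]]]
  [Body [Body [Body q] or [Body q]] or [Body [Body q] xor [Body q]]]

5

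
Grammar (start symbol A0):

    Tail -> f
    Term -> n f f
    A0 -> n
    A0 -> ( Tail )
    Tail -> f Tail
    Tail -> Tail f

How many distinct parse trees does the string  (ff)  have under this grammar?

Parse trees for (ff):
  [A0 ( [Tail f [Tail f]] )]
  [A0 ( [Tail [Tail f] f] )]

2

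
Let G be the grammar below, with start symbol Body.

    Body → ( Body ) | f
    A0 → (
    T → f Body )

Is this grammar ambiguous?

Unambiguous

(A0, T are unreachable from Body, so their rules don't affect L(Body).) L(Body) is { openⁿ atom closeⁿ : n ≥ 0 }. The bracket depth fixes n, and the derivation is forced at every step.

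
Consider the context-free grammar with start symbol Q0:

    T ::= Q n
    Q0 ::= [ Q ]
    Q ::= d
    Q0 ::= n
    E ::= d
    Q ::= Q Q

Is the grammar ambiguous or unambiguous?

Ambiguous

Witness: [ d d d ]

Derivation 1: Q0 ⇒ [ Q ] ⇒ [ Q Q ] ⇒ [ d Q ] ⇒ [ d Q Q ] ⇒ [ d d Q ] ⇒ [ d d d ]
Derivation 2: Q0 ⇒ [ Q ] ⇒ [ Q Q ] ⇒ [ Q Q Q ] ⇒ [ d Q Q ] ⇒ [ d d Q ] ⇒ [ d d d ]

Two distinct leftmost derivations for the same string.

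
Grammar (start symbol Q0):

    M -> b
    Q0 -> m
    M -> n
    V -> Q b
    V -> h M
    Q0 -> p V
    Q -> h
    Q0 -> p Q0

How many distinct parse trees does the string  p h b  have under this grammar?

2

Parse trees for p h b:
  [Q0 p [V [Q h] b]]
  [Q0 p [V h [M b]]]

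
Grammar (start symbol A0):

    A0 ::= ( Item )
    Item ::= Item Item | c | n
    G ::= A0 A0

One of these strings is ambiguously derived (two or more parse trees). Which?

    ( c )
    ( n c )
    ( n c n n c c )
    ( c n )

( c ): 1 tree
( n c ): 1 tree
( n c n n c c ): 42 trees
( c n ): 1 tree

( n c n n c c )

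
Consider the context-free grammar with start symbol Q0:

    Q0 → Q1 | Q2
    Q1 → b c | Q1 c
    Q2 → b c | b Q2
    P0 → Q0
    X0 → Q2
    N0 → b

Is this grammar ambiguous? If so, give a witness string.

Ambiguous

Witness: b c

Derivation 1: Q0 ⇒ Q1 ⇒ b c
Derivation 2: Q0 ⇒ Q2 ⇒ b c

Two distinct leftmost derivations for the same string.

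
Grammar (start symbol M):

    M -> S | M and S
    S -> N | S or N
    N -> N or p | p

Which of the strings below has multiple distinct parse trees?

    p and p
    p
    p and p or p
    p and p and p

p and p: 1 tree
p: 1 tree
p and p or p: 2 trees
p and p and p: 1 tree

p and p or p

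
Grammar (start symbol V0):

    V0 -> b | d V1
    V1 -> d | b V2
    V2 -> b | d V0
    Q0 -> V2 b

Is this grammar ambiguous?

Unambiguous

Only V0, V1, V2 are reachable from V0; ignoring the rest: The reachable rules are right-linear with at most one rule per (nonterminal, next-terminal) pair. Each input token forces the next rule, so parsing is deterministic.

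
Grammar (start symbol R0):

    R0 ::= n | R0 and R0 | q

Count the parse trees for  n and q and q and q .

Parse trees for n and q and q and q:
  [R0 [R0 n] and [R0 [R0 q] and [R0 [R0 q] and [R0 q]]]]
  [R0 [R0 n] and [R0 [R0 [R0 q] and [R0 q]] and [R0 q]]]
  [R0 [R0 [R0 n] and [R0 q]] and [R0 [R0 q] and [R0 q]]]
  [R0 [R0 [R0 n] and [R0 [R0 q] and [R0 q]]] and [R0 q]]
  [R0 [R0 [R0 [R0 n] and [R0 q]] and [R0 q]] and [R0 q]]

5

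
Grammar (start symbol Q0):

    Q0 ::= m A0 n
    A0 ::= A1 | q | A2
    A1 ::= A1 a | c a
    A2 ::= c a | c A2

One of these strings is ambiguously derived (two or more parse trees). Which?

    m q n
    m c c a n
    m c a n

m c a n

m q n: 1 tree
m c c a n: 1 tree
m c a n: 2 trees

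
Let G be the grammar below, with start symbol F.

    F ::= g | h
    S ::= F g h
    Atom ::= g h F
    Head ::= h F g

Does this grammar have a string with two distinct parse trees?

Only F is reachable from F; ignoring the rest: Each reachable nonterminal has at most one production per leading terminal, and all productions are right-linear; the derivation is determined token-by-token.

Unambiguous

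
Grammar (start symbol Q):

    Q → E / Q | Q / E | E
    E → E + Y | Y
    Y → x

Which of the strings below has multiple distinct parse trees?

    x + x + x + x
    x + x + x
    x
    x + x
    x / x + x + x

x + x + x + x: 1 tree
x + x + x: 1 tree
x: 1 tree
x + x: 1 tree
x / x + x + x: 2 trees

x / x + x + x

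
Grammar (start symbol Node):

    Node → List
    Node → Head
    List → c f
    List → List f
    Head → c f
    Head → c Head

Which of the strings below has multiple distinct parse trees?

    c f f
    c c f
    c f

c f

c f f: 1 tree
c c f: 1 tree
c f: 2 trees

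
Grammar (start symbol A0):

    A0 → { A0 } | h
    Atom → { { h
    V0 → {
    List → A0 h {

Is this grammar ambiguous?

(Atom, V0, List are unreachable from A0, so their rules don't affect L(A0).) L(A0) is { openⁿ atom closeⁿ : n ≥ 0 }. The bracket depth fixes n, and the derivation is forced at every step.

Unambiguous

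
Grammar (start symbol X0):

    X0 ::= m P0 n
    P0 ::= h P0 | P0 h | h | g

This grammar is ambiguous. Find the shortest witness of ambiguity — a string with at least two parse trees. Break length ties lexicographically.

length 3: no string has ≥2 trees
length 4: m h h n has 2 parse trees

Two derivations of m h h n:
  X0 ⇒ m P0 n ⇒ m h P0 n ⇒ m h h n
  X0 ⇒ m P0 n ⇒ m P0 h n ⇒ m h h n

m h h n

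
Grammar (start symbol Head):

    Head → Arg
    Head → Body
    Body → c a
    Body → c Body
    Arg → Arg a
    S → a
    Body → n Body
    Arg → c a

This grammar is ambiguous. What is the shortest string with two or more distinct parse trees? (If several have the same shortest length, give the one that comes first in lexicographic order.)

c a

length 2: c a has 2 parse trees

Two derivations of c a:
  Head ⇒ Arg ⇒ c a
  Head ⇒ Body ⇒ c a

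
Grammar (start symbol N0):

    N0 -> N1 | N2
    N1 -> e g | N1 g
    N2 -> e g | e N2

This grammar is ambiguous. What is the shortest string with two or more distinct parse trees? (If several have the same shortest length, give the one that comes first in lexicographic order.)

length 2: e g has 2 parse trees

Two derivations of e g:
  N0 ⇒ N1 ⇒ e g
  N0 ⇒ N2 ⇒ e g

e g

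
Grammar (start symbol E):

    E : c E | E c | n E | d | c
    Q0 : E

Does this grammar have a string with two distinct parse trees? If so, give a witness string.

Ambiguous

Witness: c c

Derivation 1: E ⇒ c E ⇒ c c
Derivation 2: E ⇒ E c ⇒ c c

Two distinct leftmost derivations for the same string.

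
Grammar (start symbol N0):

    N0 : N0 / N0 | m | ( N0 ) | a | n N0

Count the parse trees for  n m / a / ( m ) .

5

Parse trees for n m / a / ( m ):
  [N0 [N0 n [N0 m]] / [N0 [N0 a] / [N0 ( [N0 m] )]]]
  [N0 [N0 [N0 n [N0 m]] / [N0 a]] / [N0 ( [N0 m] )]]
  [N0 [N0 n [N0 [N0 m] / [N0 a]]] / [N0 ( [N0 m] )]]
  [N0 n [N0 [N0 m] / [N0 [N0 a] / [N0 ( [N0 m] )]]]]
  [N0 n [N0 [N0 [N0 m] / [N0 a]] / [N0 ( [N0 m] )]]]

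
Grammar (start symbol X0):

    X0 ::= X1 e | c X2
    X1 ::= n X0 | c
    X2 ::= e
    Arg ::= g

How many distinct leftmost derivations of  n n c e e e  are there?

2

Parse trees for n n c e e e:
  [X0 [X1 n [X0 [X1 n [X0 [X1 c] e]] e]] e]
  [X0 [X1 n [X0 [X1 n [X0 c [X2 e]]] e]] e]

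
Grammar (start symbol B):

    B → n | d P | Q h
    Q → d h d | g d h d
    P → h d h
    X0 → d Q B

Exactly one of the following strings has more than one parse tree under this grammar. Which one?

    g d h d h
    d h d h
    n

g d h d h: 1 tree
d h d h: 2 trees
n: 1 tree

d h d h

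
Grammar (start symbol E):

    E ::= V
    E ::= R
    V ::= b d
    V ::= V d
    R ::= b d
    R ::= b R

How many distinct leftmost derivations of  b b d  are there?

Parse trees for b b d:
  [E [R b [R b d]]]

1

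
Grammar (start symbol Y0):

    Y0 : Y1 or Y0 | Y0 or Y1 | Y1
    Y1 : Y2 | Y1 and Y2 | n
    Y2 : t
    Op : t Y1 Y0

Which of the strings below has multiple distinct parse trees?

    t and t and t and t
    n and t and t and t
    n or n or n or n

t and t and t and t: 1 tree
n and t and t and t: 1 tree
n or n or n or n: 8 trees

n or n or n or n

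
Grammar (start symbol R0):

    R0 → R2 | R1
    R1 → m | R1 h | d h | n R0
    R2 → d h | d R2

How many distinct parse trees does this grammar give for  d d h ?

Parse trees for d d h:
  [R0 [R2 d [R2 d h]]]

1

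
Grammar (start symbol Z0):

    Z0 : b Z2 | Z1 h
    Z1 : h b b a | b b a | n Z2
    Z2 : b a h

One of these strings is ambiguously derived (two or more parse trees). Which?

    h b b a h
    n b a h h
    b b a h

b b a h

h b b a h: 1 tree
n b a h h: 1 tree
b b a h: 2 trees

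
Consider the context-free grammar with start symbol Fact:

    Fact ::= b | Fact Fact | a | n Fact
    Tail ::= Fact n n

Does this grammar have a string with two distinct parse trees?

Ambiguous

Witness: a a a

Derivation 1: Fact ⇒ Fact Fact ⇒ Fact Fact Fact ⇒ a Fact Fact ⇒ a a Fact ⇒ a a a
Derivation 2: Fact ⇒ Fact Fact ⇒ a Fact ⇒ a Fact Fact ⇒ a a Fact ⇒ a a a

Two distinct leftmost derivations for the same string.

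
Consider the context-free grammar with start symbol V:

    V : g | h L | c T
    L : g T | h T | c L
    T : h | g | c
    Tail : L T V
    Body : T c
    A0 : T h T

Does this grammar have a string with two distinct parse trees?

Only V, L, T are reachable from V; ignoring the rest: Restricted to the reachable nonterminals, every rule has the form A → t or A → t B, and no two rules for the same A share a first terminal. The grammar encodes a DFA — one run per string.

Unambiguous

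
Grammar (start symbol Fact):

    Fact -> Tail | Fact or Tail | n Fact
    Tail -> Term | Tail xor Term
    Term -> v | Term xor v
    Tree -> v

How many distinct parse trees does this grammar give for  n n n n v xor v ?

2

Parse trees for n n n n v xor v:
  [Fact n [Fact n [Fact n [Fact n [Fact [Tail [Term [Term v] xor v]]]]]]]
  [Fact n [Fact n [Fact n [Fact n [Fact [Tail [Tail [Term v]] xor [Term v]]]]]]]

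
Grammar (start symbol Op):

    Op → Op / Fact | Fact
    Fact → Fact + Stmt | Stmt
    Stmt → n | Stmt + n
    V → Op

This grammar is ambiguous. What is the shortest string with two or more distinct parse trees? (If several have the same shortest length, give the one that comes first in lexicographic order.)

length 1: no string has ≥2 trees
length 3: n + n has 2 parse trees

Two derivations of n + n:
  Op ⇒ Fact ⇒ Fact + Stmt ⇒ Stmt + Stmt ⇒ n + Stmt ⇒ n + n
  Op ⇒ Fact ⇒ Stmt ⇒ Stmt + n ⇒ n + n

n + n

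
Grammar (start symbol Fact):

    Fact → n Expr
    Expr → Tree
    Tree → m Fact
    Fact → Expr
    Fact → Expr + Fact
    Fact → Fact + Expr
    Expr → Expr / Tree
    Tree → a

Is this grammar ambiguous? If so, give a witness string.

Witness: a + a

Derivation 1: Fact ⇒ Expr + Fact ⇒ Tree + Fact ⇒ a + Fact ⇒ a + Expr ⇒ a + Tree ⇒ a + a
Derivation 2: Fact ⇒ Fact + Expr ⇒ Expr + Expr ⇒ Tree + Expr ⇒ a + Expr ⇒ a + Tree ⇒ a + a

Two distinct leftmost derivations for the same string.

Ambiguous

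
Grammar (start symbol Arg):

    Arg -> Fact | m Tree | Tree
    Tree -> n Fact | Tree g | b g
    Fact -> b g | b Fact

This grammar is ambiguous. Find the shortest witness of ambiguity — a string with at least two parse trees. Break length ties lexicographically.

length 2: b g has 2 parse trees

Two derivations of b g:
  Arg ⇒ Fact ⇒ b g
  Arg ⇒ Tree ⇒ b g

b g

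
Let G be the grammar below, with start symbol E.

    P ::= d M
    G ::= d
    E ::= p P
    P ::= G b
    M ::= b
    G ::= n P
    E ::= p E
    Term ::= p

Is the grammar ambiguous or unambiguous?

Ambiguous

Witness: p d b

Derivation 1: E ⇒ p P ⇒ p d M ⇒ p d b
Derivation 2: E ⇒ p P ⇒ p G b ⇒ p d b

Two distinct leftmost derivations for the same string.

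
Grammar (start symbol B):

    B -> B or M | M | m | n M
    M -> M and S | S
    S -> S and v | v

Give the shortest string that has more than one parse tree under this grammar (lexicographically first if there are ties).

length 1: no string has ≥2 trees
length 2: no string has ≥2 trees
length 3: v and v has 2 parse trees

Two derivations of v and v:
  B ⇒ M ⇒ M and S ⇒ S and S ⇒ v and S ⇒ v and v
  B ⇒ M ⇒ S ⇒ S and v ⇒ v and v

v and v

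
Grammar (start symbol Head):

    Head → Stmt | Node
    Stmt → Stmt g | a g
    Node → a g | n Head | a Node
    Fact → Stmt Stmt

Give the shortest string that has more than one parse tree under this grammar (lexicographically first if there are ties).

a g

length 2: a g has 2 parse trees

Two derivations of a g:
  Head ⇒ Stmt ⇒ a g
  Head ⇒ Node ⇒ a g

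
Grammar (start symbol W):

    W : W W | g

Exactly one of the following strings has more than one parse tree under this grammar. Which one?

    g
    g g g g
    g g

g: 1 tree
g g g g: 5 trees
g g: 1 tree

g g g g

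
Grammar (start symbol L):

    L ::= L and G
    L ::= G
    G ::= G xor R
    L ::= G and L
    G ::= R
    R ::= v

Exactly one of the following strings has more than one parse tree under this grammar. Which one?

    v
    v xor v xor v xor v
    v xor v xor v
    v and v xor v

v: 1 tree
v xor v xor v xor v: 1 tree
v xor v xor v: 1 tree
v and v xor v: 2 trees

v and v xor v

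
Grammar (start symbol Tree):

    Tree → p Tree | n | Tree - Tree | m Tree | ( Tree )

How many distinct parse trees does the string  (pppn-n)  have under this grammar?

Parse trees for (pppn-n):
  [Tree ( [Tree p [Tree p [Tree p [Tree [Tree n] - [Tree n]]]]] )]
  [Tree ( [Tree p [Tree p [Tree [Tree p [Tree n]] - [Tree n]]]] )]
  [Tree ( [Tree p [Tree [Tree p [Tree p [Tree n]]] - [Tree n]]] )]
  [Tree ( [Tree [Tree p [Tree p [Tree p [Tree n]]]] - [Tree n]] )]

4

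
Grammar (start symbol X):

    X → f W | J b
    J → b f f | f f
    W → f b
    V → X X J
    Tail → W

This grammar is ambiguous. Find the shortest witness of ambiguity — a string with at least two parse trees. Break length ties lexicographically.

length 3: f f b has 2 parse trees

Two derivations of f f b:
  X ⇒ f W ⇒ f f b
  X ⇒ J b ⇒ f f b

f f b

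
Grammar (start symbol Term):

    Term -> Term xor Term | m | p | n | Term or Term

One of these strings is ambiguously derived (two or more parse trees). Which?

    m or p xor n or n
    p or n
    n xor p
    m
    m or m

m or p xor n or n: 5 trees
p or n: 1 tree
n xor p: 1 tree
m: 1 tree
m or m: 1 tree

m or p xor n or n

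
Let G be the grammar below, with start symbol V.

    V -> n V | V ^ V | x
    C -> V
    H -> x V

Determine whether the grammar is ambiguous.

Ambiguous

Witness: n x ^ x

Derivation 1: V ⇒ n V ⇒ n V ^ V ⇒ n x ^ V ⇒ n x ^ x
Derivation 2: V ⇒ V ^ V ⇒ n V ^ V ⇒ n x ^ V ⇒ n x ^ x

Two distinct leftmost derivations for the same string.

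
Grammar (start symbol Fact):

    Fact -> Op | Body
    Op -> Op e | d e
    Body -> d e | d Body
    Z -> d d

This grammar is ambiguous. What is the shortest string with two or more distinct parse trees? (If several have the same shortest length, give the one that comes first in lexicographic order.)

length 2: d e has 2 parse trees

Two derivations of d e:
  Fact ⇒ Op ⇒ d e
  Fact ⇒ Body ⇒ d e

d e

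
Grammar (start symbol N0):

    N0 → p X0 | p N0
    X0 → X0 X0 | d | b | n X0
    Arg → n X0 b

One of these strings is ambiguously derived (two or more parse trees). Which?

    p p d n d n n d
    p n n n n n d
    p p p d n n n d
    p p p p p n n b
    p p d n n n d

p p d n d n n d

p p d n d n n d: 3 trees
p n n n n n d: 1 tree
p p p d n n n d: 1 tree
p p p p p n n b: 1 tree
p p d n n n d: 1 tree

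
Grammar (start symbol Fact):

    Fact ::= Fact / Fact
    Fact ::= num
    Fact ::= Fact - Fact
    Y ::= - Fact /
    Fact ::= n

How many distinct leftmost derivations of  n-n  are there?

Parse trees for n-n:
  [Fact [Fact n] - [Fact n]]

1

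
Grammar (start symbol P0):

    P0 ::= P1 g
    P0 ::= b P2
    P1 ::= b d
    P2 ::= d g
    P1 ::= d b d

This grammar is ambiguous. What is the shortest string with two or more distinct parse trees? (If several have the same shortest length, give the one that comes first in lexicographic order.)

b d g

length 3: b d g has 2 parse trees

Two derivations of b d g:
  P0 ⇒ P1 g ⇒ b d g
  P0 ⇒ b P2 ⇒ b d g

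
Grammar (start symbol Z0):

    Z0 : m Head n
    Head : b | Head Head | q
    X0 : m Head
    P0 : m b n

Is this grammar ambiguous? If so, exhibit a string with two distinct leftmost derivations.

Ambiguous

Witness: m b b b n

Derivation 1: Z0 ⇒ m Head n ⇒ m Head Head n ⇒ m b Head n ⇒ m b Head Head n ⇒ m b b Head n ⇒ m b b b n
Derivation 2: Z0 ⇒ m Head n ⇒ m Head Head n ⇒ m Head Head Head n ⇒ m b Head Head n ⇒ m b b Head n ⇒ m b b b n

Two distinct leftmost derivations for the same string.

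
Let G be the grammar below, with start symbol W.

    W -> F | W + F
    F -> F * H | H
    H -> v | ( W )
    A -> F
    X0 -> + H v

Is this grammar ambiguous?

(A, X0 are unreachable from W, so their rules don't affect L(W).) The grammar is stratified — W handles '+' (left-recursive), F handles '*', H atoms. Each operator has a fixed associativity and precedence level, so every string has one parse.

Unambiguous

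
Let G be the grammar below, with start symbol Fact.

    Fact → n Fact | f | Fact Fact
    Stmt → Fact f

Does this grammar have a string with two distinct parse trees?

Witness: f f f

Derivation 1: Fact ⇒ Fact Fact ⇒ f Fact ⇒ f Fact Fact ⇒ f f Fact ⇒ f f f
Derivation 2: Fact ⇒ Fact Fact ⇒ Fact Fact Fact ⇒ f Fact Fact ⇒ f f Fact ⇒ f f f

Two distinct leftmost derivations for the same string.

Ambiguous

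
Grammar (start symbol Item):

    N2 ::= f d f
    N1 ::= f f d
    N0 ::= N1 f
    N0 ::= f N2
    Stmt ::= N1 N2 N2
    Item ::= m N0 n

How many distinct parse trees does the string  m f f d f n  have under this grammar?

2

Parse trees for m f f d f n:
  [Item m [N0 [N1 f f d] f] n]
  [Item m [N0 f [N2 f d f]] n]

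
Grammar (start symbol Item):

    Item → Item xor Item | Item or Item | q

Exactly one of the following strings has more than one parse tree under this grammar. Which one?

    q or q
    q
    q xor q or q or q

q or q: 1 tree
q: 1 tree
q xor q or q or q: 5 trees

q xor q or q or q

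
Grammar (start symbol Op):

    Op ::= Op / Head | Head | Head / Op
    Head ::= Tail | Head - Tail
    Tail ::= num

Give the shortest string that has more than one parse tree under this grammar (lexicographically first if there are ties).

length 1: no string has ≥2 trees
length 3: num / num has 2 parse trees

Two derivations of num / num:
  Op ⇒ Op / Head ⇒ Head / Head ⇒ Tail / Head ⇒ num / Head ⇒ num / Tail ⇒ num / num
  Op ⇒ Head / Op ⇒ Tail / Op ⇒ num / Op ⇒ num / Head ⇒ num / Tail ⇒ num / num

num / num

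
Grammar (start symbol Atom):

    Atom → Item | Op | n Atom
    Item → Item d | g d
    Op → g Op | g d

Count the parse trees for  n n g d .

2

Parse trees for n n g d:
  [Atom n [Atom n [Atom [Item g d]]]]
  [Atom n [Atom n [Atom [Op g d]]]]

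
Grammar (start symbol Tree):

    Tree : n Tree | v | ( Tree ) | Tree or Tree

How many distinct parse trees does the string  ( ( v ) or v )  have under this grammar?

1

Parse trees for ( ( v ) or v ):
  [Tree ( [Tree [Tree ( [Tree v] )] or [Tree v]] )]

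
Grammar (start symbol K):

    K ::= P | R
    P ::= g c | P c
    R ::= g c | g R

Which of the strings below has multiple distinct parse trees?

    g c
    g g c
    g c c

g c

g c: 2 trees
g g c: 1 tree
g c c: 1 tree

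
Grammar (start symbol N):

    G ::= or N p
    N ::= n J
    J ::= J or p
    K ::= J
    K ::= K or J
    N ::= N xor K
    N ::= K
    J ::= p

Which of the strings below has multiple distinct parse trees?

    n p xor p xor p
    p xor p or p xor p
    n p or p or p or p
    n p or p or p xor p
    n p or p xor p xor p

n p xor p xor p: 1 tree
p xor p or p xor p: 2 trees
n p or p or p or p: 1 tree
n p or p or p xor p: 1 tree
n p or p xor p xor p: 1 tree

p xor p or p xor p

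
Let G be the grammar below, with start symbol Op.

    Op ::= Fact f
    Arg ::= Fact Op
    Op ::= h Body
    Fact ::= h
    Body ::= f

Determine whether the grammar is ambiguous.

Witness: h f

Derivation 1: Op ⇒ Fact f ⇒ h f
Derivation 2: Op ⇒ h Body ⇒ h f

Two distinct leftmost derivations for the same string.

Ambiguous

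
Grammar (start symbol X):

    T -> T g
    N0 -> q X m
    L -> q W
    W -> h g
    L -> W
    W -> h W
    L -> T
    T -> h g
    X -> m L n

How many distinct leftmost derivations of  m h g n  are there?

2

Parse trees for m h g n:
  [X m [L [W h g]] n]
  [X m [L [T h g]] n]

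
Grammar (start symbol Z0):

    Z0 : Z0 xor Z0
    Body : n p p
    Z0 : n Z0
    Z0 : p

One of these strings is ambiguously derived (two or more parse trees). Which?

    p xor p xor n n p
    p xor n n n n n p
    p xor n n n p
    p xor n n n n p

p xor p xor n n p: 2 trees
p xor n n n n n p: 1 tree
p xor n n n p: 1 tree
p xor n n n n p: 1 tree

p xor p xor n n p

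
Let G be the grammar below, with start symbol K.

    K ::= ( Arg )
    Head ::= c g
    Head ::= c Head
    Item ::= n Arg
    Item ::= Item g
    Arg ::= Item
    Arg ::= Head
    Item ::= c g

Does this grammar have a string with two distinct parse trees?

Witness: ( c g )

Derivation 1: K ⇒ ( Arg ) ⇒ ( Item ) ⇒ ( c g )
Derivation 2: K ⇒ ( Arg ) ⇒ ( Head ) ⇒ ( c g )

Two distinct leftmost derivations for the same string.

Ambiguous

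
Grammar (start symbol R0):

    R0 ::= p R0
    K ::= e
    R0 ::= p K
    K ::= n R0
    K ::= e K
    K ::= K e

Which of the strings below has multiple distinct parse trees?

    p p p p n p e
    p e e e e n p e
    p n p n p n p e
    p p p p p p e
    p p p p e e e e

p p p p e e e e

p p p p n p e: 1 tree
p e e e e n p e: 1 tree
p n p n p n p e: 1 tree
p p p p p p e: 1 tree
p p p p e e e e: 8 trees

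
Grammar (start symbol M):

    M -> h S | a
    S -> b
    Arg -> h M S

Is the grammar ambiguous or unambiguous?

Unambiguous

(Arg is unreachable from M, so its rules don't affect L(M).) Each reachable nonterminal has at most one production per leading terminal, and all productions are right-linear; the derivation is determined token-by-token.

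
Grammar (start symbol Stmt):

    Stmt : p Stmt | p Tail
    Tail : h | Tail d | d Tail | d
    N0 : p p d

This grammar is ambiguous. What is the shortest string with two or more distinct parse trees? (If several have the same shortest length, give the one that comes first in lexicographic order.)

length 2: no string has ≥2 trees
length 3: p d d has 2 parse trees

Two derivations of p d d:
  Stmt ⇒ p Tail ⇒ p Tail d ⇒ p d d
  Stmt ⇒ p Tail ⇒ p d Tail ⇒ p d d

p d d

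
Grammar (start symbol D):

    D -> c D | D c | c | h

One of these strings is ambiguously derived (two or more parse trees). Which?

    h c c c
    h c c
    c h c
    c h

c h c

h c c c: 1 tree
h c c: 1 tree
c h c: 2 trees
c h: 1 tree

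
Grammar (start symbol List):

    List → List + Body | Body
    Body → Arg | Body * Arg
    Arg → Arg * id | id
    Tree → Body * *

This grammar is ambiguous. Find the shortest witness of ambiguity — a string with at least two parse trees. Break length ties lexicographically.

id * id

length 1: no string has ≥2 trees
length 3: id * id has 2 parse trees

Two derivations of id * id:
  List ⇒ Body ⇒ Arg ⇒ Arg * id ⇒ id * id
  List ⇒ Body ⇒ Body * Arg ⇒ Arg * Arg ⇒ id * Arg ⇒ id * id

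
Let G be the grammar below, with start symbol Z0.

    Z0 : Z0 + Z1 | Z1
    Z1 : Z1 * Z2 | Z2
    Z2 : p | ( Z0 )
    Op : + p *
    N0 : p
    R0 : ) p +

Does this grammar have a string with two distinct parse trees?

(Op, N0, R0 are unreachable from Z0, so their rules don't affect L(Z0).) The grammar is stratified — Z0 handles '+' (left-recursive), Z1 handles '*', Z2 atoms. Each operator has a fixed associativity and precedence level, so every string has one parse.

Unambiguous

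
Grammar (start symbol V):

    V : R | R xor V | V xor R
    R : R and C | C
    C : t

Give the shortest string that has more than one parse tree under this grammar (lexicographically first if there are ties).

t xor t

length 1: no string has ≥2 trees
length 3: t xor t has 2 parse trees

Two derivations of t xor t:
  V ⇒ R xor V ⇒ C xor V ⇒ t xor V ⇒ t xor R ⇒ t xor C ⇒ t xor t
  V ⇒ V xor R ⇒ R xor R ⇒ C xor R ⇒ t xor R ⇒ t xor C ⇒ t xor t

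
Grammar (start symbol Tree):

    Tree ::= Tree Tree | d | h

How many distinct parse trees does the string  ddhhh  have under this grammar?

Parse trees for ddhhh (showing first 6 of 14):
  [Tree [Tree d] [Tree [Tree d] [Tree [Tree h] [Tree [Tree h] [Tree h]]]]]
  [Tree [Tree d] [Tree [Tree d] [Tree [Tree [Tree h] [Tree h]] [Tree h]]]]
  [Tree [Tree d] [Tree [Tree [Tree d] [Tree h]] [Tree [Tree h] [Tree h]]]]
  [Tree [Tree d] [Tree [Tree [Tree d] [Tree [Tree h] [Tree h]]] [Tree h]]]
  [Tree [Tree d] [Tree [Tree [Tree [Tree d] [Tree h]] [Tree h]] [Tree h]]]
  [Tree [Tree [Tree d] [Tree d]] [Tree [Tree h] [Tree [Tree h] [Tree h]]]]

14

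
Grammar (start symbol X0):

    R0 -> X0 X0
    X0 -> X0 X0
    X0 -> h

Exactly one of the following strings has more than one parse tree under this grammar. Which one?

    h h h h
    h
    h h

h h h h: 5 trees
h: 1 tree
h h: 1 tree

h h h h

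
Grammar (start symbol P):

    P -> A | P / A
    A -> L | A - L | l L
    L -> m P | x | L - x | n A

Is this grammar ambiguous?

Witness: x - x

Derivation 1: P ⇒ A ⇒ L ⇒ L - x ⇒ x - x
Derivation 2: P ⇒ A ⇒ A - L ⇒ L - L ⇒ x - L ⇒ x - x

Two distinct leftmost derivations for the same string.

Ambiguous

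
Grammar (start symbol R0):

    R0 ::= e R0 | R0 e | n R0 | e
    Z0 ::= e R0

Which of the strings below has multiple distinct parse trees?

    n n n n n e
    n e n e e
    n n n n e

n n n n n e: 1 tree
n e n e e: 5 trees
n n n n e: 1 tree

n e n e e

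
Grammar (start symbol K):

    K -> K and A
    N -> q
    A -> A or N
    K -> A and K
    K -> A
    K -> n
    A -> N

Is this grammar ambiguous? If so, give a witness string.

Ambiguous

Witness: q and q

Derivation 1: K ⇒ K and A ⇒ A and A ⇒ N and A ⇒ q and A ⇒ q and N ⇒ q and q
Derivation 2: K ⇒ A and K ⇒ N and K ⇒ q and K ⇒ q and A ⇒ q and N ⇒ q and q

Two distinct leftmost derivations for the same string.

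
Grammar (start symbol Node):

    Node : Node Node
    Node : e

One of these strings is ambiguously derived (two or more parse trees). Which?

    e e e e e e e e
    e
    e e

e e e e e e e e

e e e e e e e e: 429 trees
e: 1 tree
e e: 1 tree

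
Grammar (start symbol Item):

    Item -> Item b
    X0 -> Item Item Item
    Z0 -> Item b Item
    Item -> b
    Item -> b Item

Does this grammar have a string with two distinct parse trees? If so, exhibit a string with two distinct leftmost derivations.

Ambiguous

Witness: b b

Derivation 1: Item ⇒ Item b ⇒ b b
Derivation 2: Item ⇒ b Item ⇒ b b

Two distinct leftmost derivations for the same string.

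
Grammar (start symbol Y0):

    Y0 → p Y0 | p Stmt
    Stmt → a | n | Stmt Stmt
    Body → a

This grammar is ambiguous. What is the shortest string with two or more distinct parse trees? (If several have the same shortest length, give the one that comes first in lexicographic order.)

length 2: no string has ≥2 trees
length 3: no string has ≥2 trees
length 4: p a a a has 2 parse trees

Two derivations of p a a a:
  Y0 ⇒ p Stmt ⇒ p Stmt Stmt ⇒ p a Stmt ⇒ p a Stmt Stmt ⇒ p a a Stmt ⇒ p a a a
  Y0 ⇒ p Stmt ⇒ p Stmt Stmt ⇒ p Stmt Stmt Stmt ⇒ p a Stmt Stmt ⇒ p a a Stmt ⇒ p a a a

p a a a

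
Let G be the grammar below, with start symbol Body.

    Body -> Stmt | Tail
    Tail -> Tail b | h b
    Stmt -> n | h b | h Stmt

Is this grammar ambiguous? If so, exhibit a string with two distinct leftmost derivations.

Ambiguous

Witness: h b

Derivation 1: Body ⇒ Stmt ⇒ h b
Derivation 2: Body ⇒ Tail ⇒ h b

Two distinct leftmost derivations for the same string.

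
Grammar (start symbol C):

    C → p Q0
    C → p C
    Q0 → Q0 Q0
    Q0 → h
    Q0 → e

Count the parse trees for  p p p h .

Parse trees for p p p h:
  [C p [C p [C p [Q0 h]]]]

1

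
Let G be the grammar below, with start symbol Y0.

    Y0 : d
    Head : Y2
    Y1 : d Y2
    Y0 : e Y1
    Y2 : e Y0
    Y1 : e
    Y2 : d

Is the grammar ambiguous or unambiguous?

Only Y0, Y1, Y2 are reachable from Y0; ignoring the rest: The reachable rules are right-linear with at most one rule per (nonterminal, next-terminal) pair. Each input token forces the next rule, so parsing is deterministic.

Unambiguous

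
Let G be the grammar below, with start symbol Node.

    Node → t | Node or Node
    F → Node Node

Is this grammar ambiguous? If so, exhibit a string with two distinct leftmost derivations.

Witness: t or t or t

Derivation 1: Node ⇒ Node or Node ⇒ t or Node ⇒ t or Node or Node ⇒ t or t or Node ⇒ t or t or t
Derivation 2: Node ⇒ Node or Node ⇒ Node or Node or Node ⇒ t or Node or Node ⇒ t or t or Node ⇒ t or t or t

Two distinct leftmost derivations for the same string.

Ambiguous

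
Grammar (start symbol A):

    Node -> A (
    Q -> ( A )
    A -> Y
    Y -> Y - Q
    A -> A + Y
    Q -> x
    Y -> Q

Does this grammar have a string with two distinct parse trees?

Only A, Y, Q are reachable from A; ignoring the rest: This is a standard precedence ladder (A over Y over Q), with each level left-recursive on its own operator ('+' at A, '-' at Y). That structure is LR(1), hence unambiguous.

Unambiguous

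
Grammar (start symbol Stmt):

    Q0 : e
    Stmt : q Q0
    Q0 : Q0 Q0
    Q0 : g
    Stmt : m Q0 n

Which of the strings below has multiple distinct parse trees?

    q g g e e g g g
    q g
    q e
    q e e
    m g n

q g g e e g g g

q g g e e g g g: 132 trees
q g: 1 tree
q e: 1 tree
q e e: 1 tree
m g n: 1 tree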